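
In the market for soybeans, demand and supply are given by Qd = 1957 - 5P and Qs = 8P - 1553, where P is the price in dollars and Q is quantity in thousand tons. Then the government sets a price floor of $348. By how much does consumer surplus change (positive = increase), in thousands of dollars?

Setting quantity demanded equal to quantity supplied, 1957 - 5P = 8P - 1553, gives P* = 270 and Q* = 607.
The floor of 348 is above the equilibrium price 270, so it binds.
At P = 348: Qd = 1957 - 5·348 = 217 and Qs = 8·348 - 1553 = 1231.
Consumer surplus without the control is ½ · (391.4 - 270) · 607 = 36844.9.
With the floor, consumers buy 217 units at 348, so CS = ½ · (391.4 - 348) · 217 = 4708.9.
Change in consumer surplus = 4708.9 - 36844.9 = -32136.

-32136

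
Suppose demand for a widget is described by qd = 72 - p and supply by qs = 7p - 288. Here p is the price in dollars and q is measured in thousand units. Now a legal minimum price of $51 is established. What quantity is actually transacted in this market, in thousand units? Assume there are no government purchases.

21

Setting quantity demanded equal to quantity supplied, 72 - p = 7p - 288, gives p* = 45 and q* = 27.
Because the floor (51) lies above the market-clearing price, it is binding.
At p = 51: qd = 72 - 51 = 21 and qs = 7·51 - 288 = 69.
The quantity actually transacted is the short side, demand: 21.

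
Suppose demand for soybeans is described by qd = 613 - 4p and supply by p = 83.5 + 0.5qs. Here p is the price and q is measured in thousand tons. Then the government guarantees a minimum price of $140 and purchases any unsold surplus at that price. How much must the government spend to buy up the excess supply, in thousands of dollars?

Rearranging supply gives qs = 2p - 167. In a free market, 613 - 4p = 2p - 167 gives the equilibrium p* = 130, q* = 93.
Because the floor (140) lies above the market-clearing price, it is binding.
At p = 140: qd = 613 - 4·140 = 53 and qs = 2·140 - 167 = 113.
Surplus = qs - qd = 60.
Government expenditure = surplus × support price = 60 × 140 = 8400.

8400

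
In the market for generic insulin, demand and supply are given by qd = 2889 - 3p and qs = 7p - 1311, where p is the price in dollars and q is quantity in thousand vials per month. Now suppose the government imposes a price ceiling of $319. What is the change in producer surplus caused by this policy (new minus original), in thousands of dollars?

-128825.5

Setting quantity demanded equal to quantity supplied, 2889 - 3p = 7p - 1311, gives p* = 420 and q* = 1629.
The ceiling of 319 is below the equilibrium price 420, so it binds.
At p = 319: qd = 2889 - 3·319 = 1932 and qs = 7·319 - 1311 = 922.
Producer surplus without the control is ½ · (420 - 1311/7) · 1629 = 2653641/14.
With the ceiling, producers sell 922 units at 319, so PS = ½ · (319 - 1311/7) · 922 = 425042/7.
Change in producer surplus = 425042/7 - 2653641/14 = -128825.5.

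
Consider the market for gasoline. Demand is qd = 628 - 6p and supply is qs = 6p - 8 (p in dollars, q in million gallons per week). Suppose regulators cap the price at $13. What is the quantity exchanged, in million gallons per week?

In a free market, 628 - 6p = 6p - 8 gives the equilibrium p* = 53, q* = 310.
Since 13 < 53, the ceiling is binding.
At p = 13: qd = 628 - 6·13 = 550 and qs = 6·13 - 8 = 70.
The quantity actually transacted is the short side, supply: 70.

70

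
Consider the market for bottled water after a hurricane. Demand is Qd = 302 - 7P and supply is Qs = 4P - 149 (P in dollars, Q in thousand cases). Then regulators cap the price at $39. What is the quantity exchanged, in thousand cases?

In a free market, 302 - 7P = 4P - 149 gives the equilibrium P* = 41, Q* = 15.
Since 39 < 41, the ceiling is binding.
At P = 39: Qd = 302 - 7·39 = 29 and Qs = 4·39 - 149 = 7.
The quantity actually transacted is the short side, supply: 7.

7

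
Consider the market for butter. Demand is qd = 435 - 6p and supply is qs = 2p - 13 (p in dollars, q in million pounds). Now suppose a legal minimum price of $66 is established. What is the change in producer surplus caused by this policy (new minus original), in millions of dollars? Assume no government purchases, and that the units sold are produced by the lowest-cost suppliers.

Equilibrium: 435 - 6p = 2p - 13, so 448 = 8p and p* = 56, q* = 99.
Because the floor (66) lies above the market-clearing price, it is binding.
At p = 66: qd = 435 - 6·66 = 39 and qs = 2·66 - 13 = 119.
Producer surplus without the control is ½ · (56 - 6.5) · 99 = 2450.25.
With the floor, 39 units are sold at 66. The supply price at q = 39 is 26, so PS = ½ · [(66 - 6.5) + (66 - 26)] · 39 = 1940.25.
Change in producer surplus = 1940.25 - 2450.25 = -510.

-510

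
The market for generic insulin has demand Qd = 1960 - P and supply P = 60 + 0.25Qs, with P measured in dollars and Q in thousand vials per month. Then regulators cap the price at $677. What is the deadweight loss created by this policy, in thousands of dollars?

Rearranging supply gives Qs = 4P - 240. In a free market, 1960 - P = 4P - 240 gives the equilibrium P* = 440, Q* = 1520.
The ceiling of 677 is above the equilibrium price 440, so it is not binding; the market clears at P* = 440, Q* = 1520.
Since the control does not bind, no trades are prevented and deadweight loss is zero.

0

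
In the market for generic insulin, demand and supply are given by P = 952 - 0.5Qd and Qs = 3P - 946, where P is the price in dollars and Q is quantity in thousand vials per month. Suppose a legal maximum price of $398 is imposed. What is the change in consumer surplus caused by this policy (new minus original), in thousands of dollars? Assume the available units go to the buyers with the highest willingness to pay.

-23908

Rearranging demand gives Qd = 1904 - 2P. Without the control the market clears where 1904 - 2P = 3P - 946, i.e. P* = 570 and Q* = 764.
Because the ceiling (398) lies below the market-clearing price, it is binding.
At P = 398: Qd = 1904 - 2·398 = 1108 and Qs = 3·398 - 946 = 248.
Consumer surplus without the control is ½ · (952 - 570) · 764 = 145924.
With the ceiling, 248 units are sold at 398 (assume they go to the highest-value buyers). The demand price at Q = 248 is 828, so CS = ½ · [(952 - 398) + (828 - 398)] · 248 = 122016.
Change in consumer surplus = 122016 - 145924 = -23908.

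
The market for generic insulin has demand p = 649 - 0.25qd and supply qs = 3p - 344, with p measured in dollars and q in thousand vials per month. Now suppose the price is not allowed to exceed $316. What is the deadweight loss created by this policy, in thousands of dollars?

Rearranging demand gives qd = 2596 - 4p. Equilibrium: 2596 - 4p = 3p - 344, so 2940 = 7p and p* = 420, q* = 916.
Because the ceiling (316) lies below the market-clearing price, it is binding.
At p = 316: qd = 2596 - 4·316 = 1332 and qs = 3·316 - 344 = 604.
Quantity traded falls to 604. At q = 604 the demand price is (2596 - 604)/4 = 498 and the supply price is (344 + 604)/3 = 316.
Deadweight loss = ½ · (498 - 316) · (916 - 604) = ½ · 182 · 312 = 28392.

28392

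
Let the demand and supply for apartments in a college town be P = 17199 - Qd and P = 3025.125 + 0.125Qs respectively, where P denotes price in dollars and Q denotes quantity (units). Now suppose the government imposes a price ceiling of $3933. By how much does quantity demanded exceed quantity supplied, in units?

6003

Rearranging demand gives Qd = 17199 - P; rearranging supply gives Qs = 8P - 24201. Equilibrium: 17199 - P = 8P - 24201, so 41400 = 9P and P* = 4600, Q* = 12599.
Because the ceiling (3933) lies below the market-clearing price, it is binding.
At P = 3933: Qd = 17199 - 3933 = 13266 and Qs = 8·3933 - 24201 = 7263.
Shortage = Qd - Qs = 13266 - 7263 = 6003.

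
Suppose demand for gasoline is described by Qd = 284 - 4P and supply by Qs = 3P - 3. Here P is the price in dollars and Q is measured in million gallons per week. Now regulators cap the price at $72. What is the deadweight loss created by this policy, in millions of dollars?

Equilibrium: 284 - 4P = 3P - 3, so 287 = 7P and P* = 41, Q* = 120.
Since 72 is above P* = 41, the ceiling does not bind and the free-market outcome prevails.
Since the control does not bind, no trades are prevented and deadweight loss is zero.

0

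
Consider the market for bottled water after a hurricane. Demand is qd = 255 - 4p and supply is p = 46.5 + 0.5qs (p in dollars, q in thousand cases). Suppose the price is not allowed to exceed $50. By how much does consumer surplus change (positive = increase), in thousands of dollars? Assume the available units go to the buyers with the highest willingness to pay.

Rearranging supply gives qs = 2p - 93. Setting quantity demanded equal to quantity supplied, 255 - 4p = 2p - 93, gives p* = 58 and q* = 23.
Because the ceiling (50) lies below the market-clearing price, it is binding.
At p = 50: qd = 255 - 4·50 = 55 and qs = 2·50 - 93 = 7.
Consumer surplus without the control is ½ · (63.75 - 58) · 23 = 66.125.
With the ceiling, 7 units are sold at 50 (assume they go to the highest-value buyers). The demand price at q = 7 is 62, so CS = ½ · [(63.75 - 50) + (62 - 50)] · 7 = 90.125.
Change in consumer surplus = 90.125 - 66.125 = 24.

24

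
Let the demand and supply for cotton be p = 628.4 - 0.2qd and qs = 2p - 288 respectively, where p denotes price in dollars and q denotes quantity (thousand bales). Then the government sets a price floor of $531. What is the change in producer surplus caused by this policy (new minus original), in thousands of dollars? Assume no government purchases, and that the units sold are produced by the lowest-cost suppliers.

Rearranging demand gives qd = 3142 - 5p. Without the control the market clears where 3142 - 5p = 2p - 288, i.e. p* = 490 and q* = 692.
The floor of 531 is above the equilibrium price 490, so it binds.
At p = 531: qd = 3142 - 5·531 = 487 and qs = 2·531 - 288 = 774.
Producer surplus without the control is ½ · (490 - 144) · 692 = 119716.
With the floor, 487 units are sold at 531. The supply price at q = 487 is 387.5, so PS = ½ · [(531 - 144) + (531 - 387.5)] · 487 = 129176.75.
Change in producer surplus = 129176.75 - 119716 = 9460.75.

9460.75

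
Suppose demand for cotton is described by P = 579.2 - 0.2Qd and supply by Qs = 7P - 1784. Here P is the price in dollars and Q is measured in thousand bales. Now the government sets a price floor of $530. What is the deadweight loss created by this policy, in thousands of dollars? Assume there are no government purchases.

84000

Rearranging demand gives Qd = 2896 - 5P. Equilibrium: 2896 - 5P = 7P - 1784, so 4680 = 12P and P* = 390, Q* = 946.
Since 530 > 390, the floor is binding.
At P = 530: Qd = 2896 - 5·530 = 246 and Qs = 7·530 - 1784 = 1926.
Quantity traded falls to 246. At Q = 246 the demand price is (2896 - 246)/5 = 530 and the supply price is (1784 + 246)/7 = 290.
Deadweight loss = ½ · (530 - 290) · (946 - 246) = ½ · 240 · 700 = 84000.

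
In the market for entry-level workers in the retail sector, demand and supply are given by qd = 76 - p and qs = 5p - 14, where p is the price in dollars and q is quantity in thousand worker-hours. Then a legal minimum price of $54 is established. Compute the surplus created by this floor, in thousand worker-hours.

Equilibrium: 76 - p = 5p - 14, so 90 = 6p and p* = 15, q* = 61.
The floor of 54 is above the equilibrium price 15, so it binds.
At p = 54: qd = 76 - 54 = 22 and qs = 5·54 - 14 = 256.
Surplus = qs - qd = 256 - 22 = 234.

234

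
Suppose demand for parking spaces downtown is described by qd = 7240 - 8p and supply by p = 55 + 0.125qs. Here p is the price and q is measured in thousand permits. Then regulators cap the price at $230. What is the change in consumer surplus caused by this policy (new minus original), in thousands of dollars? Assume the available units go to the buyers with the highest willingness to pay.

Rearranging supply gives qs = 8p - 440. Without the control the market clears where 7240 - 8p = 8p - 440, i.e. p* = 480 and q* = 3400.
The ceiling of 230 is below the equilibrium price 480, so it binds.
At p = 230: qd = 7240 - 8·230 = 5400 and qs = 8·230 - 440 = 1400.
Consumer surplus without the control is ½ · (905 - 480) · 3400 = 722500.
With the ceiling, 1400 units are sold at 230 (assume they go to the highest-value buyers). The demand price at q = 1400 is 730, so CS = ½ · [(905 - 230) + (730 - 230)] · 1400 = 822500.
Change in consumer surplus = 822500 - 722500 = 100000.

100000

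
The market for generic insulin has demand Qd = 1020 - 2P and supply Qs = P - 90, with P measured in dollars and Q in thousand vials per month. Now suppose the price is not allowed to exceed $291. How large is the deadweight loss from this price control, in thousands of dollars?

4680.75

Equilibrium: 1020 - 2P = P - 90, so 1110 = 3P and P* = 370, Q* = 280.
Because the ceiling (291) lies below the market-clearing price, it is binding.
At P = 291: Qd = 1020 - 2·291 = 438 and Qs = 291 - 90 = 201.
Quantity traded falls to 201. At Q = 201 the demand price is (1020 - 201)/2 = 409.5 and the supply price is 90 + 201 = 291.
Deadweight loss = ½ · (409.5 - 291) · (280 - 201) = ½ · 118.5 · 79 = 4680.75.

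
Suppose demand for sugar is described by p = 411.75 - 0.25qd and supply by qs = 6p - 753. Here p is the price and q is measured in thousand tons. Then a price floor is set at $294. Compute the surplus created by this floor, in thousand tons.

540

Rearranging demand gives qd = 1647 - 4p. Equilibrium: 1647 - 4p = 6p - 753, so 2400 = 10p and p* = 240, q* = 687.
Since 294 > 240, the floor is binding.
At p = 294: qd = 1647 - 4·294 = 471 and qs = 6·294 - 753 = 1011.
Surplus = qs - qd = 1011 - 471 = 540.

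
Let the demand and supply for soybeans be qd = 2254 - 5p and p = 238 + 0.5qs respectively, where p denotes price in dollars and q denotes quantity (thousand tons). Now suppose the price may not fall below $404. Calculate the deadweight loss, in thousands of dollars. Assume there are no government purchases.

1715

Rearranging supply gives qs = 2p - 476. Equilibrium: 2254 - 5p = 2p - 476, so 2730 = 7p and p* = 390, q* = 304.
The floor of 404 is above the equilibrium price 390, so it binds.
At p = 404: qd = 2254 - 5·404 = 234 and qs = 2·404 - 476 = 332.
Quantity traded falls to 234. At q = 234 the demand price is (2254 - 234)/5 = 404 and the supply price is (476 + 234)/2 = 355.
Deadweight loss = ½ · (404 - 355) · (304 - 234) = ½ · 49 · 70 = 1715.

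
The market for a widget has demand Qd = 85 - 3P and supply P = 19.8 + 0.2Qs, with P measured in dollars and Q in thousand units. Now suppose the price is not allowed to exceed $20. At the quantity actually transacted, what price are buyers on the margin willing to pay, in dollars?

Rearranging supply gives Qs = 5P - 99. Equilibrium: 85 - 3P = 5P - 99, so 184 = 8P and P* = 23, Q* = 16.
Since 20 < 23, the ceiling is binding.
At P = 20: Qd = 85 - 3·20 = 25 and Qs = 5·20 - 99 = 1.
Only 1 units reach the market. On the demand curve, the marginal buyer's willingness to pay at Q = 1 is (85 - 1)/3 = 28.

28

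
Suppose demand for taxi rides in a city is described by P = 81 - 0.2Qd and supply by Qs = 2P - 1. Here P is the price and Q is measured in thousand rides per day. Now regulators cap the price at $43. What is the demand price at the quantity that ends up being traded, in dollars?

64

Rearranging demand gives Qd = 405 - 5P. Setting quantity demanded equal to quantity supplied, 405 - 5P = 2P - 1, gives P* = 58 and Q* = 115.
Because the ceiling (43) lies below the market-clearing price, it is binding.
At P = 43: Qd = 405 - 5·43 = 190 and Qs = 2·43 - 1 = 85.
Only 85 units reach the market. On the demand curve, the marginal buyer's willingness to pay at Q = 85 is (405 - 85)/5 = 64.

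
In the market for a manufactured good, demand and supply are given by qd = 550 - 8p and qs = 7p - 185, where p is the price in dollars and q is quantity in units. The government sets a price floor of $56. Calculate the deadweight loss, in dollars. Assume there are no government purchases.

420

Without the control the market clears where 550 - 8p = 7p - 185, i.e. p* = 49 and q* = 158.
Since 56 > 49, the floor is binding.
At p = 56: qd = 550 - 8·56 = 102 and qs = 7·56 - 185 = 207.
Quantity traded falls to 102. At q = 102 the demand price is (550 - 102)/8 = 56 and the supply price is (185 + 102)/7 = 41.
Deadweight loss = ½ · (56 - 41) · (158 - 102) = ½ · 15 · 56 = 420.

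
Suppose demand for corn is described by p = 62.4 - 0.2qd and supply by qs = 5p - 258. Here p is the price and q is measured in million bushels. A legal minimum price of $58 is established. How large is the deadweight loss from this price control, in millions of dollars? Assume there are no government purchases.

Rearranging demand gives qd = 312 - 5p. Equilibrium: 312 - 5p = 5p - 258, so 570 = 10p and p* = 57, q* = 27.
The floor of 58 is above the equilibrium price 57, so it binds.
At p = 58: qd = 312 - 5·58 = 22 and qs = 5·58 - 258 = 32.
Quantity traded falls to 22. At q = 22 the demand price is (312 - 22)/5 = 58 and the supply price is (258 + 22)/5 = 56.
Deadweight loss = ½ · (58 - 56) · (27 - 22) = ½ · 2 · 5 = 5.

5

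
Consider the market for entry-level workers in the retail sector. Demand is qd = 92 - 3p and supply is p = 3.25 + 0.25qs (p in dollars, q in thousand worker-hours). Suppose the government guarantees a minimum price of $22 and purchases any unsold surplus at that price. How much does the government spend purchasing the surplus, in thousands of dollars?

Rearranging supply gives qs = 4p - 13. Setting quantity demanded equal to quantity supplied, 92 - 3p = 4p - 13, gives p* = 15 and q* = 47.
The floor of 22 is above the equilibrium price 15, so it binds.
At p = 22: qd = 92 - 3·22 = 26 and qs = 4·22 - 13 = 75.
Surplus = qs - qd = 49.
Government expenditure = surplus × support price = 49 × 22 = 1078.

1078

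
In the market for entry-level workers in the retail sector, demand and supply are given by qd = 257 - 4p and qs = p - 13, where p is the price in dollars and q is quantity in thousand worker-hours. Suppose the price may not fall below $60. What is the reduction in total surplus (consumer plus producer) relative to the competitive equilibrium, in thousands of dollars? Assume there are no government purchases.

360

In a free market, 257 - 4p = p - 13 gives the equilibrium p* = 54, q* = 41.
Since 60 > 54, the floor is binding.
At p = 60: qd = 257 - 4·60 = 17 and qs = 60 - 13 = 47.
Quantity traded falls to 17. At q = 17 the demand price is (257 - 17)/4 = 60 and the supply price is 13 + 17 = 30.
Deadweight loss = ½ · (60 - 30) · (41 - 17) = ½ · 30 · 24 = 360.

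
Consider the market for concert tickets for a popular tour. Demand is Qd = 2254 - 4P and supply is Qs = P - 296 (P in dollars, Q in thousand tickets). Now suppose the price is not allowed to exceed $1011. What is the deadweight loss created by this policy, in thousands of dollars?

0

Equilibrium: 2254 - 4P = P - 296, so 2550 = 5P and P* = 510, Q* = 214.
Since 1011 is above P* = 510, the ceiling does not bind and the free-market outcome prevails.
Since the control does not bind, no trades are prevented and deadweight loss is zero.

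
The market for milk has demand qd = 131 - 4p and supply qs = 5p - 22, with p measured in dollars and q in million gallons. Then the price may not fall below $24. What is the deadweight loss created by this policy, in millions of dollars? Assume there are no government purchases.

176.4

Setting quantity demanded equal to quantity supplied, 131 - 4p = 5p - 22, gives p* = 17 and q* = 63.
Since 24 > 17, the floor is binding.
At p = 24: qd = 131 - 4·24 = 35 and qs = 5·24 - 22 = 98.
Quantity traded falls to 35. At q = 35 the demand price is (131 - 35)/4 = 24 and the supply price is (22 + 35)/5 = 11.4.
Deadweight loss = ½ · (24 - 11.4) · (63 - 35) = ½ · 12.6 · 28 = 176.4.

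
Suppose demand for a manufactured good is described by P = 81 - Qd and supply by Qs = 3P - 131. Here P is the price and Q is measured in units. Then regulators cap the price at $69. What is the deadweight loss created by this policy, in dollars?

Rearranging demand gives Qd = 81 - P. Equilibrium: 81 - P = 3P - 131, so 212 = 4P and P* = 53, Q* = 28.
The ceiling of 69 is above the equilibrium price 53, so it is not binding; the market clears at P* = 53, Q* = 28.
Since the control does not bind, no trades are prevented and deadweight loss is zero.

0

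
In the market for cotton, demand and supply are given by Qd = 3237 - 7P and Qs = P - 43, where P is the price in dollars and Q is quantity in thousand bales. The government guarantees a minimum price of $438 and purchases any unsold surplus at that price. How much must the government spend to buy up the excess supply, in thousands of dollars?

98112

In a free market, 3237 - 7P = P - 43 gives the equilibrium P* = 410, Q* = 367.
Since 438 > 410, the floor is binding.
At P = 438: Qd = 3237 - 7·438 = 171 and Qs = 438 - 43 = 395.
Surplus = Qs - Qd = 224.
Government expenditure = surplus × support price = 224 × 438 = 98112.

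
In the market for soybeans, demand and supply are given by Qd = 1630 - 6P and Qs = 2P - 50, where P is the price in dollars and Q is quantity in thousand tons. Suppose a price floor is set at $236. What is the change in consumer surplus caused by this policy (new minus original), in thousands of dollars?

-7592

In a free market, 1630 - 6P = 2P - 50 gives the equilibrium P* = 210, Q* = 370.
Since 236 > 210, the floor is binding.
At P = 236: Qd = 1630 - 6·236 = 214 and Qs = 2·236 - 50 = 422.
Consumer surplus without the control is ½ · (815/3 - 210) · 370 = 34225/3.
With the floor, consumers buy 214 units at 236, so CS = ½ · (815/3 - 236) · 214 = 11449/3.
Change in consumer surplus = 11449/3 - 34225/3 = -7592.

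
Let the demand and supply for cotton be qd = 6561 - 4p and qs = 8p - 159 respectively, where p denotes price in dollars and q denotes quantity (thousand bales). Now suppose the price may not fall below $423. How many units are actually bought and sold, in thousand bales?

In a free market, 6561 - 4p = 8p - 159 gives the equilibrium p* = 560, q* = 4321.
The floor of 423 is below the equilibrium price 560, so it is not binding; the market clears at p* = 560, q* = 4321.

4321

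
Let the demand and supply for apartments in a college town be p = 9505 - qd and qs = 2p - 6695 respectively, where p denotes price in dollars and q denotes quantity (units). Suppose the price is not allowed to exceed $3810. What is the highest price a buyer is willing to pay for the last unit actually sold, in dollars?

Rearranging demand gives qd = 9505 - p. Without the control the market clears where 9505 - p = 2p - 6695, i.e. p* = 5400 and q* = 4105.
The ceiling of 3810 is below the equilibrium price 5400, so it binds.
At p = 3810: qd = 9505 - 3810 = 5695 and qs = 2·3810 - 6695 = 925.
Only 925 units reach the market. On the demand curve, the marginal buyer's willingness to pay at q = 925 is (9505 - 925) = 8580.

8580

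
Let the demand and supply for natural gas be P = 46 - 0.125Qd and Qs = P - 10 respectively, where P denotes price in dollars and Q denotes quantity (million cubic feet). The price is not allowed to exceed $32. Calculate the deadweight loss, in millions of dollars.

Rearranging demand gives Qd = 368 - 8P. In a free market, 368 - 8P = P - 10 gives the equilibrium P* = 42, Q* = 32.
Since 32 < 42, the ceiling is binding.
At P = 32: Qd = 368 - 8·32 = 112 and Qs = 32 - 10 = 22.
Quantity traded falls to 22. At Q = 22 the demand price is (368 - 22)/8 = 43.25 and the supply price is 10 + 22 = 32.
Deadweight loss = ½ · (43.25 - 32) · (32 - 22) = ½ · 11.25 · 10 = 56.25.

56.25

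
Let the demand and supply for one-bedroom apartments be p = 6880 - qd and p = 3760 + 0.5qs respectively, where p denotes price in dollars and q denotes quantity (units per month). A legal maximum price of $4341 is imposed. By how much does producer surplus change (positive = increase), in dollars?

Rearranging demand gives qd = 6880 - p; rearranging supply gives qs = 2p - 7520. Without the control the market clears where 6880 - p = 2p - 7520, i.e. p* = 4800 and q* = 2080.
Because the ceiling (4341) lies below the market-clearing price, it is binding.
At p = 4341: qd = 6880 - 4341 = 2539 and qs = 2·4341 - 7520 = 1162.
Producer surplus without the control is ½ · (4800 - 3760) · 2080 = 1081600.
With the ceiling, producers sell 1162 units at 4341, so PS = ½ · (4341 - 3760) · 1162 = 337561.
Change in producer surplus = 337561 - 1081600 = -744039.

-744039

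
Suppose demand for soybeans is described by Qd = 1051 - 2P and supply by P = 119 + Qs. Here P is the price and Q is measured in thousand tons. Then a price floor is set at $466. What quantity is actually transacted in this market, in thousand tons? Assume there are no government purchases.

119

Rearranging supply gives Qs = P - 119. Equilibrium: 1051 - 2P = P - 119, so 1170 = 3P and P* = 390, Q* = 271.
Because the floor (466) lies above the market-clearing price, it is binding.
At P = 466: Qd = 1051 - 2·466 = 119 and Qs = 466 - 119 = 347.
The quantity actually transacted is the short side, demand: 119.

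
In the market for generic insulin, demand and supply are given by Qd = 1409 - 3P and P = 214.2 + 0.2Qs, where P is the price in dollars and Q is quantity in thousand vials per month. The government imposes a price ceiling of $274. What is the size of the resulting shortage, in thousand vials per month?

Rearranging supply gives Qs = 5P - 1071. Setting quantity demanded equal to quantity supplied, 1409 - 3P = 5P - 1071, gives P* = 310 and Q* = 479.
The ceiling of 274 is below the equilibrium price 310, so it binds.
At P = 274: Qd = 1409 - 3·274 = 587 and Qs = 5·274 - 1071 = 299.
Shortage = Qd - Qs = 587 - 299 = 288.

288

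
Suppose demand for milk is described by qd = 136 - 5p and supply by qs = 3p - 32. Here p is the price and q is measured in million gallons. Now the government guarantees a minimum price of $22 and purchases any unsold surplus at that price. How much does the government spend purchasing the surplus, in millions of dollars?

In a free market, 136 - 5p = 3p - 32 gives the equilibrium p* = 21, q* = 31.
Since 22 > 21, the floor is binding.
At p = 22: qd = 136 - 5·22 = 26 and qs = 3·22 - 32 = 34.
Surplus = qs - qd = 8.
Government expenditure = surplus × support price = 8 × 22 = 176.

176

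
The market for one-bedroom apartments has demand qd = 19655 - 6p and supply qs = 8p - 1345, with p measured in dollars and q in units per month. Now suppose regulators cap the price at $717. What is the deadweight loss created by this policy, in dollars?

5722164

Equilibrium: 19655 - 6p = 8p - 1345, so 21000 = 14p and p* = 1500, q* = 10655.
The ceiling of 717 is below the equilibrium price 1500, so it binds.
At p = 717: qd = 19655 - 6·717 = 15353 and qs = 8·717 - 1345 = 4391.
Quantity traded falls to 4391. At q = 4391 the demand price is (19655 - 4391)/6 = 2544 and the supply price is (1345 + 4391)/8 = 717.
Deadweight loss = ½ · (2544 - 717) · (10655 - 4391) = ½ · 1827 · 6264 = 5722164.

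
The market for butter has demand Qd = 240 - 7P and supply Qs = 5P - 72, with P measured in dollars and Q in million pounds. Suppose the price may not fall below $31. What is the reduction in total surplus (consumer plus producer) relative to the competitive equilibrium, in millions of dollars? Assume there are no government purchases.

In a free market, 240 - 7P = 5P - 72 gives the equilibrium P* = 26, Q* = 58.
Since 31 > 26, the floor is binding.
At P = 31: Qd = 240 - 7·31 = 23 and Qs = 5·31 - 72 = 83.
Quantity traded falls to 23. At Q = 23 the demand price is (240 - 23)/7 = 31 and the supply price is (72 + 23)/5 = 19.
Deadweight loss = ½ · (31 - 19) · (58 - 23) = ½ · 12 · 35 = 210.

210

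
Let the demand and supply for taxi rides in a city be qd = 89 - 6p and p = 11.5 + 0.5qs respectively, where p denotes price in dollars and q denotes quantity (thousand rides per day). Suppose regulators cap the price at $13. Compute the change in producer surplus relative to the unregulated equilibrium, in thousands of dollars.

Rearranging supply gives qs = 2p - 23. In a free market, 89 - 6p = 2p - 23 gives the equilibrium p* = 14, q* = 5.
Because the ceiling (13) lies below the market-clearing price, it is binding.
At p = 13: qd = 89 - 6·13 = 11 and qs = 2·13 - 23 = 3.
Producer surplus without the control is ½ · (14 - 11.5) · 5 = 6.25.
With the ceiling, producers sell 3 units at 13, so PS = ½ · (13 - 11.5) · 3 = 2.25.
Change in producer surplus = 2.25 - 6.25 = -4.

-4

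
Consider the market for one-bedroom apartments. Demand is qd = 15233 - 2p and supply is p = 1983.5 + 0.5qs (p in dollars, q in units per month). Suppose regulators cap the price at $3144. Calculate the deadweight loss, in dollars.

Rearranging supply gives qs = 2p - 3967. Equilibrium: 15233 - 2p = 2p - 3967, so 19200 = 4p and p* = 4800, q* = 5633.
The ceiling of 3144 is below the equilibrium price 4800, so it binds.
At p = 3144: qd = 15233 - 2·3144 = 8945 and qs = 2·3144 - 3967 = 2321.
Quantity traded falls to 2321. At q = 2321 the demand price is (15233 - 2321)/2 = 6456 and the supply price is (3967 + 2321)/2 = 3144.
Deadweight loss = ½ · (6456 - 3144) · (5633 - 2321) = ½ · 3312 · 3312 = 5484672.

5484672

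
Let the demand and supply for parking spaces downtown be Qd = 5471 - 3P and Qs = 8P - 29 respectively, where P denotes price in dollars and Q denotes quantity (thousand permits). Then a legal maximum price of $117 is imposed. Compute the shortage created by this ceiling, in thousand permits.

4213

Equilibrium: 5471 - 3P = 8P - 29, so 5500 = 11P and P* = 500, Q* = 3971.
The ceiling of 117 is below the equilibrium price 500, so it binds.
At P = 117: Qd = 5471 - 3·117 = 5120 and Qs = 8·117 - 29 = 907.
Shortage = Qd - Qs = 5120 - 907 = 4213.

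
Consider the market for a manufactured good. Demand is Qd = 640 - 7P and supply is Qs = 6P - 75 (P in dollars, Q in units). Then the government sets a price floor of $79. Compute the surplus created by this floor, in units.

312

In a free market, 640 - 7P = 6P - 75 gives the equilibrium P* = 55, Q* = 255.
The floor of 79 is above the equilibrium price 55, so it binds.
At P = 79: Qd = 640 - 7·79 = 87 and Qs = 6·79 - 75 = 399.
Surplus = Qs - Qd = 399 - 87 = 312.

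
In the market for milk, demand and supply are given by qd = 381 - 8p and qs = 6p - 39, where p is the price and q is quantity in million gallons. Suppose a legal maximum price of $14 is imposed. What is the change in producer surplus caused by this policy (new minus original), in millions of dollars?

-1488

Without the control the market clears where 381 - 8p = 6p - 39, i.e. p* = 30 and q* = 141.
The ceiling of 14 is below the equilibrium price 30, so it binds.
At p = 14: qd = 381 - 8·14 = 269 and qs = 6·14 - 39 = 45.
Producer surplus without the control is ½ · (30 - 6.5) · 141 = 1656.75.
With the ceiling, producers sell 45 units at 14, so PS = ½ · (14 - 6.5) · 45 = 168.75.
Change in producer surplus = 168.75 - 1656.75 = -1488.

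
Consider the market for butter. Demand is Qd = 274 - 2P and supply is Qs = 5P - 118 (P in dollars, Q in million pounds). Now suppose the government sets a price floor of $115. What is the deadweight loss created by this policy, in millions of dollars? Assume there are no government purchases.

In a free market, 274 - 2P = 5P - 118 gives the equilibrium P* = 56, Q* = 162.
Since 115 > 56, the floor is binding.
At P = 115: Qd = 274 - 2·115 = 44 and Qs = 5·115 - 118 = 457.
Quantity traded falls to 44. At Q = 44 the demand price is (274 - 44)/2 = 115 and the supply price is (118 + 44)/5 = 32.4.
Deadweight loss = ½ · (115 - 32.4) · (162 - 44) = ½ · 82.6 · 118 = 4873.4.

4873.4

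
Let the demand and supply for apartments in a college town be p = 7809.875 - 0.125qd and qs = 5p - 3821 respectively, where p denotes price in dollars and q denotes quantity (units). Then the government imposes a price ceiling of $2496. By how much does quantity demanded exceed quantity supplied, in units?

Rearranging demand gives qd = 62479 - 8p. Without the control the market clears where 62479 - 8p = 5p - 3821, i.e. p* = 5100 and q* = 21679.
Because the ceiling (2496) lies below the market-clearing price, it is binding.
At p = 2496: qd = 62479 - 8·2496 = 42511 and qs = 5·2496 - 3821 = 8659.
Shortage = qd - qs = 42511 - 8659 = 33852.

33852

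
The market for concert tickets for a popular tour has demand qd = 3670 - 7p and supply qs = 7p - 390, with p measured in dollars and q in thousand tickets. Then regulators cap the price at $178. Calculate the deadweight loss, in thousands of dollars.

Equilibrium: 3670 - 7p = 7p - 390, so 4060 = 14p and p* = 290, q* = 1640.
The ceiling of 178 is below the equilibrium price 290, so it binds.
At p = 178: qd = 3670 - 7·178 = 2424 and qs = 7·178 - 390 = 856.
Quantity traded falls to 856. At q = 856 the demand price is (3670 - 856)/7 = 402 and the supply price is (390 + 856)/7 = 178.
Deadweight loss = ½ · (402 - 178) · (1640 - 856) = ½ · 224 · 784 = 87808.

87808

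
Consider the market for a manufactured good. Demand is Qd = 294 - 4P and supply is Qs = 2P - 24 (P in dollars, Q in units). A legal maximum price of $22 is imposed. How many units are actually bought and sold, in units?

Without the control the market clears where 294 - 4P = 2P - 24, i.e. P* = 53 and Q* = 82.
The ceiling of 22 is below the equilibrium price 53, so it binds.
At P = 22: Qd = 294 - 4·22 = 206 and Qs = 2·22 - 24 = 20.
The quantity actually transacted is the short side, supply: 20.

20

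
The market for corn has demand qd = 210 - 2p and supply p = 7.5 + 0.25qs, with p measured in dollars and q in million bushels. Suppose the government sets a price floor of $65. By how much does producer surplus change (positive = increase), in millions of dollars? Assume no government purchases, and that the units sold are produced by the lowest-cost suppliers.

1687.5

Rearranging supply gives qs = 4p - 30. Setting quantity demanded equal to quantity supplied, 210 - 2p = 4p - 30, gives p* = 40 and q* = 130.
Since 65 > 40, the floor is binding.
At p = 65: qd = 210 - 2·65 = 80 and qs = 4·65 - 30 = 230.
Producer surplus without the control is ½ · (40 - 7.5) · 130 = 2112.5.
With the floor, 80 units are sold at 65. The supply price at q = 80 is 27.5, so PS = ½ · [(65 - 7.5) + (65 - 27.5)] · 80 = 3800.
Change in producer surplus = 3800 - 2112.5 = 1687.5.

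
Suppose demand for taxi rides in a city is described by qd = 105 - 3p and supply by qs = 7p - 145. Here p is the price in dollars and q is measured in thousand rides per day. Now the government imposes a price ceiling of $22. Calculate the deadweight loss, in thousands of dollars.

105

Equilibrium: 105 - 3p = 7p - 145, so 250 = 10p and p* = 25, q* = 30.
Because the ceiling (22) lies below the market-clearing price, it is binding.
At p = 22: qd = 105 - 3·22 = 39 and qs = 7·22 - 145 = 9.
Quantity traded falls to 9. At q = 9 the demand price is (105 - 9)/3 = 32 and the supply price is (145 + 9)/7 = 22.
Deadweight loss = ½ · (32 - 22) · (30 - 9) = ½ · 10 · 21 = 105.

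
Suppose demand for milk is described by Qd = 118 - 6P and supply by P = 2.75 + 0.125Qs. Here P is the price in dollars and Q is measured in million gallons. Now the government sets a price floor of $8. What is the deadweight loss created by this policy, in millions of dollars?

0

Rearranging supply gives Qs = 8P - 22. In a free market, 118 - 6P = 8P - 22 gives the equilibrium P* = 10, Q* = 58.
Since 8 is below P* = 10, the floor does not bind and the free-market outcome prevails.
Since the control does not bind, no trades are prevented and deadweight loss is zero.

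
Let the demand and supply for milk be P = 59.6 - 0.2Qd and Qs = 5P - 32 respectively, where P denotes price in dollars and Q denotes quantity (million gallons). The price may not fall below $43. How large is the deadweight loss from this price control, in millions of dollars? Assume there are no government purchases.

500

Rearranging demand gives Qd = 298 - 5P. Equilibrium: 298 - 5P = 5P - 32, so 330 = 10P and P* = 33, Q* = 133.
The floor of 43 is above the equilibrium price 33, so it binds.
At P = 43: Qd = 298 - 5·43 = 83 and Qs = 5·43 - 32 = 183.
Quantity traded falls to 83. At Q = 83 the demand price is (298 - 83)/5 = 43 and the supply price is (32 + 83)/5 = 23.
Deadweight loss = ½ · (43 - 23) · (133 - 83) = ½ · 20 · 50 = 500.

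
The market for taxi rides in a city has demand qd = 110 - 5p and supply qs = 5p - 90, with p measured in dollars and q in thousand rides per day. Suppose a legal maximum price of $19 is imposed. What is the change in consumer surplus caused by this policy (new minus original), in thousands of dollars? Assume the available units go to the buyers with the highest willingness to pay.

Equilibrium: 110 - 5p = 5p - 90, so 200 = 10p and p* = 20, q* = 10.
The ceiling of 19 is below the equilibrium price 20, so it binds.
At p = 19: qd = 110 - 5·19 = 15 and qs = 5·19 - 90 = 5.
Consumer surplus without the control is ½ · (22 - 20) · 10 = 10.
With the ceiling, 5 units are sold at 19 (assume they go to the highest-value buyers). The demand price at q = 5 is 21, so CS = ½ · [(22 - 19) + (21 - 19)] · 5 = 12.5.
Change in consumer surplus = 12.5 - 10 = 2.5.

2.5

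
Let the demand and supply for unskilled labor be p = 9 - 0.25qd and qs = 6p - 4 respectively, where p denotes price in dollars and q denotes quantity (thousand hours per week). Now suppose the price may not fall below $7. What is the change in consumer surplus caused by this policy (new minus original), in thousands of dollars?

-42

Rearranging demand gives qd = 36 - 4p. In a free market, 36 - 4p = 6p - 4 gives the equilibrium p* = 4, q* = 20.
Because the floor (7) lies above the market-clearing price, it is binding.
At p = 7: qd = 36 - 4·7 = 8 and qs = 6·7 - 4 = 38.
Consumer surplus without the control is ½ · (9 - 4) · 20 = 50.
With the floor, consumers buy 8 units at 7, so CS = ½ · (9 - 7) · 8 = 8.
Change in consumer surplus = 8 - 50 = -42.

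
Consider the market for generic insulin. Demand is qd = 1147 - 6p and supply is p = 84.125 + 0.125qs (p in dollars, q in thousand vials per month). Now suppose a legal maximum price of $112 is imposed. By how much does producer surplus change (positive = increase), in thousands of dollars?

Rearranging supply gives qs = 8p - 673. Without the control the market clears where 1147 - 6p = 8p - 673, i.e. p* = 130 and q* = 367.
Because the ceiling (112) lies below the market-clearing price, it is binding.
At p = 112: qd = 1147 - 6·112 = 475 and qs = 8·112 - 673 = 223.
Producer surplus without the control is ½ · (130 - 84.125) · 367 = 8418.0625.
With the ceiling, producers sell 223 units at 112, so PS = ½ · (112 - 84.125) · 223 = 3108.0625.
Change in producer surplus = 3108.0625 - 8418.0625 = -5310.

-5310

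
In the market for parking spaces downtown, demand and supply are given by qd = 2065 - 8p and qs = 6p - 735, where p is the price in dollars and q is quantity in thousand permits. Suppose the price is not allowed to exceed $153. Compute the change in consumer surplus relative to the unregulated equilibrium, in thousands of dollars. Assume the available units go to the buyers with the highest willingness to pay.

In a free market, 2065 - 8p = 6p - 735 gives the equilibrium p* = 200, q* = 465.
Because the ceiling (153) lies below the market-clearing price, it is binding.
At p = 153: qd = 2065 - 8·153 = 841 and qs = 6·153 - 735 = 183.
Consumer surplus without the control is ½ · (258.125 - 200) · 465 = 13514.0625.
With the ceiling, 183 units are sold at 153 (assume they go to the highest-value buyers). The demand price at q = 183 is 235.25, so CS = ½ · [(258.125 - 153) + (235.25 - 153)] · 183 = 17144.8125.
Change in consumer surplus = 17144.8125 - 13514.0625 = 3630.75.

3630.75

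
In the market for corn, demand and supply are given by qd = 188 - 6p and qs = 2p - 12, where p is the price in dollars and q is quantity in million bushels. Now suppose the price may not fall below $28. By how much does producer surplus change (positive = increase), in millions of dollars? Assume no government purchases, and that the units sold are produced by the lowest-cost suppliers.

In a free market, 188 - 6p = 2p - 12 gives the equilibrium p* = 25, q* = 38.
Because the floor (28) lies above the market-clearing price, it is binding.
At p = 28: qd = 188 - 6·28 = 20 and qs = 2·28 - 12 = 44.
Producer surplus without the control is ½ · (25 - 6) · 38 = 361.
With the floor, 20 units are sold at 28. The supply price at q = 20 is 16, so PS = ½ · [(28 - 6) + (28 - 16)] · 20 = 340.
Change in producer surplus = 340 - 361 = -21.

-21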